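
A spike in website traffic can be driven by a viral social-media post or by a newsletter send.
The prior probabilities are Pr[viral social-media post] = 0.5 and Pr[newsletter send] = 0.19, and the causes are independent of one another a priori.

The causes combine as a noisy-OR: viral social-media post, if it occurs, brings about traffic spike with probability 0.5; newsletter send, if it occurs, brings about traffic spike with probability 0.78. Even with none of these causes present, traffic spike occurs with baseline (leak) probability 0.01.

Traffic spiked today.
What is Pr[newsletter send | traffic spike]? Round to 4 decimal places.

Under noisy-OR, P(traffic spike | causes) = 1 − (1−0.01)·∏(1−qᵢ) over the active causes.
Numerator (weight on configurations with newsletter send): 0.074309 + 0.084655 = 0.158964
Normalizer over all consistent configurations: 0.01×0.5×0.81 + 0.7822×0.5×0.19 + 0.505×0.5×0.81 + 0.8911×0.5×0.19 = 0.367539
P(newsletter send | traffic spike) = 0.158964/0.367539 ≈ 0.4325

Pr[newsletter send | traffic spike] ≈ 0.4325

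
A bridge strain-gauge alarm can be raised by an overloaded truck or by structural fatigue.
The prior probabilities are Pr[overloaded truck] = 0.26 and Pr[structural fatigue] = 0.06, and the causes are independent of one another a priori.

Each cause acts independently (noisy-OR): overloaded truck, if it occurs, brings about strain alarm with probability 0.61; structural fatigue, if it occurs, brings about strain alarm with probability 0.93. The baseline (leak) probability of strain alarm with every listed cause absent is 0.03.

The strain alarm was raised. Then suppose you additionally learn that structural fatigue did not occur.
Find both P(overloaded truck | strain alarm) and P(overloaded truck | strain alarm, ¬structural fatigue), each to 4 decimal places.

P(overloaded truck | strain alarm) ≈ 0.7286; P(overloaded truck | strain alarm, ¬structural fatigue) ≈ 0.8792

Under noisy-OR, P(strain alarm | causes) = 1 − (1−0.03)·∏(1−qᵢ) over the active causes.
P(strain alarm) = 0.03*0.74*0.94 + 0.9321*0.74*0.06 + 0.6217*0.26*0.94 + 0.973519*0.26*0.06 = 0.020868 + 0.041385 + 0.151943 + 0.015187 = 0.229383
Of this, 0.167130 comes from 0.151943 + 0.015187 (the overloaded truck=true cases).
So P(overloaded truck | strain alarm) = 0.167130/0.229383 ≈ 0.7286.

Now condition on the additional information:
Enumerate both values of overloaded truck and weight by the priors:
  P(strain alarm | ¬structural fatigue) = 0.03×0.74 + 0.6217×0.26
        = 0.022200 + 0.161642 = 0.183842
Keeping only the overloaded truck-present terms gives 0.161642, so
  P(overloaded truck | strain alarm, ¬structural fatigue) = 0.161642 / 0.183842 ≈ 0.8792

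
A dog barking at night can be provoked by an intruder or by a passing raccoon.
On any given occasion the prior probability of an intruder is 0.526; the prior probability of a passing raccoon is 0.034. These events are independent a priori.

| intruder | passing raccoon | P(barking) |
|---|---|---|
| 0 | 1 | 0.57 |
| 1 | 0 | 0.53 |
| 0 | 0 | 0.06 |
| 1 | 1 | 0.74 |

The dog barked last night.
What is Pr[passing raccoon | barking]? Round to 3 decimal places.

Pr[passing raccoon | barking] ≈ 0.070

Sum P(barking|·) weighted by the priors over the 4 (intruder, passing raccoon) configurations:
  P(barking) = 0.06*0.474*0.966 + 0.57*0.474*0.034 + 0.53*0.526*0.966 + 0.74*0.526*0.034
        = 0.027473 + 0.009186 + 0.269301 + 0.013234 = 0.319194
The terms with passing raccoon present sum to 0.022420, so
  P(passing raccoon | barking) = 0.022420 / 0.319194 ≈ 0.070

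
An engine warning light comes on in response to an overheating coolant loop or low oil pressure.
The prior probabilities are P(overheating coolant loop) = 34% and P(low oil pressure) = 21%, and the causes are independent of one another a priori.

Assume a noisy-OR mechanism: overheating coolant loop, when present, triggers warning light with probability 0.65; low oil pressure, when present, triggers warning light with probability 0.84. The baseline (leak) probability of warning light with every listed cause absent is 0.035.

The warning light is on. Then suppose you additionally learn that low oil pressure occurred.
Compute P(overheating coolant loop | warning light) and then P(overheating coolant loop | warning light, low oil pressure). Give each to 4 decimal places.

P(overheating coolant loop | warning light) ≈ 0.6444; P(overheating coolant loop | warning light, low oil pressure) ≈ 0.3656

Under noisy-OR, P(warning light | causes) = 1 − (1−0.035)·∏(1−qᵢ) over the active causes.
For the numerator, keep only overheating coolant loop=true terms: 0.177880 + 0.067542 = 0.245422
Denominator P(warning light): 0.035*0.66*0.79 + 0.8456*0.66*0.21 + 0.66225*0.34*0.79 + 0.94596*0.34*0.21 = 0.380871
Posterior = 0.245422 / 0.380871 ≈ 0.6444

Now condition on the additional information:
Sum P(warning light|·) weighted by the priors over both values of overheating coolant loop:
  P(warning light | low oil pressure) = 0.8456×0.66 + 0.94596×0.34
        = 0.558096 + 0.321626 = 0.879722
Keeping only the overheating coolant loop-present terms gives 0.321626, so
  P(overheating coolant loop | warning light, low oil pressure) = 0.321626 / 0.879722 ≈ 0.3656
The drop from 0.6444 to 0.3656 is the explaining-away (discounting) effect.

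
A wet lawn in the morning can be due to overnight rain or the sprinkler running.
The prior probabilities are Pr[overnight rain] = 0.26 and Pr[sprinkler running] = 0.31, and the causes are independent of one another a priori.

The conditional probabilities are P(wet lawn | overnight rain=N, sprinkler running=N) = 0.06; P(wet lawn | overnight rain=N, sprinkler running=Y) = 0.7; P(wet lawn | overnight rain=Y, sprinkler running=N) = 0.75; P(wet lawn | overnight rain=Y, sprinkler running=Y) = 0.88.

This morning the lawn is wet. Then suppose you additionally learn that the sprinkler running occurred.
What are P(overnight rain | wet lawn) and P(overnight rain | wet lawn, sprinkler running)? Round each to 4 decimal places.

Enumerate the 4 (overnight rain, sprinkler running) configurations and weight by the priors:
  P(wet lawn) = 0.06·0.74·0.69 + 0.7·0.74·0.31 + 0.75·0.26·0.69 + 0.88·0.26·0.31
        = 0.030636 + 0.160580 + 0.134550 + 0.070928 = 0.396694
Configurations with overnight rain contribute 0.205478, so
  P(overnight rain | wet lawn) = 0.205478 / 0.396694 ≈ 0.5180

Now also conditioning on sprinkler running=true:
P(wet lawn | sprinkler running) = 0.7*0.74 + 0.88*0.26 = 0.518000 + 0.228800 = 0.746800
Of this, 0.228800 comes from 0.88*0.26 (the overnight rain=true cases).
P(overnight rain | wet lawn, sprinkler running) = 0.228800 / 0.746800 ≈ 0.3064
The drop from 0.5180 to 0.3064 is the explaining-away (discounting) effect.

P(overnight rain | wet lawn) ≈ 0.5180; P(overnight rain | wet lawn, sprinkler running) ≈ 0.3064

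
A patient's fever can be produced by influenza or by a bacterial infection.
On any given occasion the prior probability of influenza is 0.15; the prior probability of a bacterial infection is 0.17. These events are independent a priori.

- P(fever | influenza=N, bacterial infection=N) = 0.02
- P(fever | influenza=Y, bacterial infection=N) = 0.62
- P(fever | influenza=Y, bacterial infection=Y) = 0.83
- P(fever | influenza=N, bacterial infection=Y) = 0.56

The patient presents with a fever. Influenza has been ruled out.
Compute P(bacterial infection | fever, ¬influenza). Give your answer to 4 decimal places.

P(fever | ¬influenza) = 0.02×0.83 + 0.56×0.17 = 0.016600 + 0.095200 = 0.111800
Restricting to configurations with bacterial infection present: 0.56×0.17 = 0.095200.
Hence the posterior is 0.095200/0.111800 ≈ 0.8515.

P(bacterial infection | fever, ¬influenza) ≈ 0.8515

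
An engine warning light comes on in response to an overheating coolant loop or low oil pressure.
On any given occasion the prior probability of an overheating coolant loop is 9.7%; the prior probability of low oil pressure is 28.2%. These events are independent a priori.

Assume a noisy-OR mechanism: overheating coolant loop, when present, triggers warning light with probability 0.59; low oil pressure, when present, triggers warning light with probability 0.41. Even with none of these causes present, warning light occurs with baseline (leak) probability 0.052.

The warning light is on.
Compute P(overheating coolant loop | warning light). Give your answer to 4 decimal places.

P(overheating coolant loop | warning light) ≈ 0.3037

Under noisy-OR, P(warning light | causes) = 1 − (1−0.052)·∏(1−qᵢ) over the active causes.
Numerator (weight on configurations with overheating coolant loop): 0.042576 + 0.021081 = 0.063657
Normalizer over all consistent configurations: 0.052*0.903*0.718 + 0.44068*0.903*0.282 + 0.61132*0.097*0.718 + 0.770679*0.097*0.282 = 0.209588
Posterior = 0.063657 / 0.209588 ≈ 0.3037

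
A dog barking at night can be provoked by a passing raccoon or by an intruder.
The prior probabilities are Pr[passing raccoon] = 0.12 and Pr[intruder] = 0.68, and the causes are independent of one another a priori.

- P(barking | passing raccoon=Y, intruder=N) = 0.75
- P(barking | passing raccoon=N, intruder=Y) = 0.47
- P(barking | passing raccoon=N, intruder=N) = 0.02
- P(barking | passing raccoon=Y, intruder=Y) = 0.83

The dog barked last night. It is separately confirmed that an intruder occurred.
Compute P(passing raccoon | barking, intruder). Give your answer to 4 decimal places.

Enumerate both values of passing raccoon and weight by the priors:
  P(barking | intruder) = 0.47×0.88 + 0.83×0.12
        = 0.413600 + 0.099600 = 0.513200
Keeping only the passing raccoon-present terms gives 0.099600, so
  P(passing raccoon | barking, intruder) = 0.099600 / 0.513200 ≈ 0.1941

P(passing raccoon | barking, intruder) ≈ 0.1941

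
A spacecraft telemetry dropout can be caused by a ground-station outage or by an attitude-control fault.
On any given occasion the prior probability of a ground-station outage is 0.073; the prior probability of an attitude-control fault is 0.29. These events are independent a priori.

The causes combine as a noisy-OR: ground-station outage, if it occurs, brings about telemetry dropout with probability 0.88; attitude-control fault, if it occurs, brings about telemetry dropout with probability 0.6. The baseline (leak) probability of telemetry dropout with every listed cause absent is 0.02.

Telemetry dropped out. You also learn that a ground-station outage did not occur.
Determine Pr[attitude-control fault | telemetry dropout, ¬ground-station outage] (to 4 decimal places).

Under noisy-OR, P(telemetry dropout | causes) = 1 − (1−0.02)·∏(1−qᵢ) over the active causes.
For the numerator, keep only attitude-control fault=true terms: 0.608×0.29 = 0.176320
Denominator P(telemetry dropout | ¬ground-station outage): 0.02×0.71 + 0.608×0.29 = 0.190520
P(attitude-control fault | telemetry dropout, ¬ground-station outage) = 0.176320/0.190520 ≈ 0.9255

Pr[attitude-control fault | telemetry dropout, ¬ground-station outage] ≈ 0.9255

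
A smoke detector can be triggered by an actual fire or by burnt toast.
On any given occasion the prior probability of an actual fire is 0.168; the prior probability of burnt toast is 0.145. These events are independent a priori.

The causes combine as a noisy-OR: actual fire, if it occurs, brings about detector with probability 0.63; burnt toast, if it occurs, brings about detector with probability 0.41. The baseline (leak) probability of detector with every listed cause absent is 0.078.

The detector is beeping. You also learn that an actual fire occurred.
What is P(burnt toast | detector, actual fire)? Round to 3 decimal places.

Under noisy-OR, P(detector | causes) = 1 − (1−0.078)·∏(1−qᵢ) over the active causes.
Sum P(detector|·) weighted by the priors over both values of burnt toast:
  P(detector | actual fire) = 0.65886·0.855 + 0.798727·0.145
        = 0.563325 + 0.115815 = 0.679140
Configurations with burnt toast contribute 0.115815, so
  P(burnt toast | detector, actual fire) = 0.115815 / 0.679140 ≈ 0.171

P(burnt toast | detector, actual fire) ≈ 0.171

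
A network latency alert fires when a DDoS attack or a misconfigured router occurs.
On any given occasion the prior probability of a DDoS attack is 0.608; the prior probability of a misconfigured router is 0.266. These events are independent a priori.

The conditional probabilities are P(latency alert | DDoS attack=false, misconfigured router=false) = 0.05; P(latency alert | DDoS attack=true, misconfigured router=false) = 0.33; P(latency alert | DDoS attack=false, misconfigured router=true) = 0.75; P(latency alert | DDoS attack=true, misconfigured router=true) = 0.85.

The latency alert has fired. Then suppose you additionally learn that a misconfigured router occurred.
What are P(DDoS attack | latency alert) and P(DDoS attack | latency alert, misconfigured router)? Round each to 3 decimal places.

P(DDoS attack | latency alert) ≈ 0.755; P(DDoS attack | latency alert, misconfigured router) ≈ 0.637

Sum P(latency alert|·) weighted by the priors over the 4 (DDoS attack, misconfigured router) configurations:
  P(latency alert) = 0.05*0.392*0.734 + 0.75*0.392*0.266 + 0.33*0.608*0.734 + 0.85*0.608*0.266
        = 0.014386 + 0.078204 + 0.147270 + 0.137469 = 0.377329
Configurations with DDoS attack contribute 0.284739, so
  P(DDoS attack | latency alert) = 0.284739 / 0.377329 ≈ 0.755

With the extra evidence:
P(latency alert | misconfigured router) = 0.75×0.392 + 0.85×0.608 = 0.294000 + 0.516800 = 0.810800
Restricting to configurations with DDoS attack present: 0.85×0.608 = 0.516800.
Hence the posterior is 0.516800/0.810800 ≈ 0.637.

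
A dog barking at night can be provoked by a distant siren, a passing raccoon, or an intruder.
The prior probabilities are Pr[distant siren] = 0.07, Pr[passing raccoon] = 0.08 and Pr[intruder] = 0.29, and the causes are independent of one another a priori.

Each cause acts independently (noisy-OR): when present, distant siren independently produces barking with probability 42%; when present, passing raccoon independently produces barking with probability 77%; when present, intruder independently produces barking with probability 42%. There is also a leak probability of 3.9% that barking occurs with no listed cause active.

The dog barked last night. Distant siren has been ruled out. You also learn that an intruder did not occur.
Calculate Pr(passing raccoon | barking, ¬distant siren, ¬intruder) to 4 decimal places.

Pr(passing raccoon | barking, ¬distant siren, ¬intruder) ≈ 0.6346

Under noisy-OR, P(barking | causes) = 1 − (1−0.039)·∏(1−qᵢ) over the active causes.
Enumerate both values of passing raccoon and weight by the priors:
  P(barking | ¬distant siren, ¬intruder) = 0.039*0.92 + 0.77897*0.08
        = 0.035880 + 0.062318 = 0.098198
Configurations with passing raccoon contribute 0.062318, so
  P(passing raccoon | barking, ¬distant siren, ¬intruder) = 0.062318 / 0.098198 ≈ 0.6346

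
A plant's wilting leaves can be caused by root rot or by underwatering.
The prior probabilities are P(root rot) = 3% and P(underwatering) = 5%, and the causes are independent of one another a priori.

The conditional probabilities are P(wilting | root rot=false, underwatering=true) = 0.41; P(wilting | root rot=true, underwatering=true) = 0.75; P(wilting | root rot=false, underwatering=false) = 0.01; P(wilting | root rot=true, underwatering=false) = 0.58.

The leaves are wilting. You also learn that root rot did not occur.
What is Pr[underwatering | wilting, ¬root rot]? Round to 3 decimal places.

Pr[underwatering | wilting, ¬root rot] ≈ 0.683

For the numerator, keep only underwatering=true terms: 0.41·0.05 = 0.020500
Denominator P(wilting | ¬root rot): 0.01·0.95 + 0.41·0.05 = 0.030000
Posterior = 0.020500 / 0.030000 ≈ 0.683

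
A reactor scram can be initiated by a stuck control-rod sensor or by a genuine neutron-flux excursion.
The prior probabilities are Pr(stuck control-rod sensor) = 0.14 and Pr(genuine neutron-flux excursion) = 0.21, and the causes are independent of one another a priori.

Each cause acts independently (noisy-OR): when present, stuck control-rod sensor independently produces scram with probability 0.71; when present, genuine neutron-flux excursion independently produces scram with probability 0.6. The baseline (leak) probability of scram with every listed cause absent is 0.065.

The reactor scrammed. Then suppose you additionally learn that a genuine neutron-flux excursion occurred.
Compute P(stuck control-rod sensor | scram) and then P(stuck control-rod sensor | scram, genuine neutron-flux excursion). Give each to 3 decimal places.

Under noisy-OR, P(scram | causes) = 1 − (1−0.065)·∏(1−qᵢ) over the active causes.
P(scram) = 0.065·0.86·0.79 + 0.626·0.86·0.21 + 0.72885·0.14·0.79 + 0.89154·0.14·0.21 = 0.044161 + 0.113056 + 0.080611 + 0.026211 = 0.264039
The stuck control-rod sensor-present share is 0.080611 + 0.026211 = 0.106822.
P(stuck control-rod sensor | scram) = 0.106822 / 0.264039 ≈ 0.405

Now also conditioning on genuine neutron-flux excursion=true:
Enumerate both values of stuck control-rod sensor and weight by the priors:
  P(scram | genuine neutron-flux excursion) = 0.626*0.86 + 0.89154*0.14
        = 0.538360 + 0.124816 = 0.663176
Keeping only the stuck control-rod sensor-present terms gives 0.124816, so
  P(stuck control-rod sensor | scram, genuine neutron-flux excursion) = 0.124816 / 0.663176 ≈ 0.188
This is intercausal reasoning (explaining away): once genuine neutron-flux excursion accounts for the scram, stuck control-rod sensor becomes less likely.

P(stuck control-rod sensor | scram) ≈ 0.405; P(stuck control-rod sensor | scram, genuine neutron-flux excursion) ≈ 0.188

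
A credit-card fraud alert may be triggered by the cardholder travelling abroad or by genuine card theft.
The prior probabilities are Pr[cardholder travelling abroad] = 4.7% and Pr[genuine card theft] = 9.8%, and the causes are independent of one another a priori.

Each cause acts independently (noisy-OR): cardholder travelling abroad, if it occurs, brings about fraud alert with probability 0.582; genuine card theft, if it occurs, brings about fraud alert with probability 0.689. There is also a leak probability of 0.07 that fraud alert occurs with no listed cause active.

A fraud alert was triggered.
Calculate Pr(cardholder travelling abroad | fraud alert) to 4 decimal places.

Under noisy-OR, P(fraud alert | causes) = 1 − (1−0.07)·∏(1−qᵢ) over the active causes.
Weight on cardholder travelling abroad=true, given the evidence: 0.025914 + 0.004049 = 0.029963
Normalizer over all consistent configurations: 0.07×0.953×0.902 + 0.71077×0.953×0.098 + 0.61126×0.047×0.902 + 0.879102×0.047×0.098 = 0.156517
P(cardholder travelling abroad | fraud alert) = 0.029963/0.156517 ≈ 0.1914

Pr(cardholder travelling abroad | fraud alert) ≈ 0.1914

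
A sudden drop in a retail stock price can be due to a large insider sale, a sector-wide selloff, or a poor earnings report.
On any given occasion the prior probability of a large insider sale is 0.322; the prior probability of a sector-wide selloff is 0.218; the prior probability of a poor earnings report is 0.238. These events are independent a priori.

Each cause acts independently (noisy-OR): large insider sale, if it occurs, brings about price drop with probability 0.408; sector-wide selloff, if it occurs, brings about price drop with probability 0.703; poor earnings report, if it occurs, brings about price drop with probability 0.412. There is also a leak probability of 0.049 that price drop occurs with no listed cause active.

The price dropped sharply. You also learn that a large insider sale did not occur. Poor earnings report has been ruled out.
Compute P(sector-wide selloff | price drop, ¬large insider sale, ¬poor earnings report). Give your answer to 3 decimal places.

Under noisy-OR, P(price drop | causes) = 1 − (1−0.049)·∏(1−qᵢ) over the active causes.
P(price drop | ¬large insider sale, ¬poor earnings report) = 0.049·0.782 + 0.717553·0.218 = 0.038318 + 0.156427 = 0.194745
Of this, 0.156427 comes from 0.717553·0.218 (the sector-wide selloff=true cases).
P(sector-wide selloff | price drop, ¬large insider sale, ¬poor earnings report) = 0.156427 / 0.194745 ≈ 0.803

P(sector-wide selloff | price drop, ¬large insider sale, ¬poor earnings report) ≈ 0.803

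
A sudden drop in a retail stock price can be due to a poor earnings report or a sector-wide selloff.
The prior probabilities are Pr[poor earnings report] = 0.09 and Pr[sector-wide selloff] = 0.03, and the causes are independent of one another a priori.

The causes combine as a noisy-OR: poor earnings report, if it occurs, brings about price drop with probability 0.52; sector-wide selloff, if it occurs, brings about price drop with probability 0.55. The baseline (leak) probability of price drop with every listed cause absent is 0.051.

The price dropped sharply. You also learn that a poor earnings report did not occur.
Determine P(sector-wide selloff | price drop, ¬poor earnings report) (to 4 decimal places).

P(sector-wide selloff | price drop, ¬poor earnings report) ≈ 0.2579

Under noisy-OR, P(price drop | causes) = 1 − (1−0.051)·∏(1−qᵢ) over the active causes.
By total probability over both values of sector-wide selloff:
  P(price drop | ¬poor earnings report) = 0.051*0.97 + 0.57295*0.03
        = 0.049470 + 0.017188 = 0.066658
The terms with sector-wide selloff present sum to 0.017188, so
  P(sector-wide selloff | price drop, ¬poor earnings report) = 0.017188 / 0.066658 ≈ 0.2579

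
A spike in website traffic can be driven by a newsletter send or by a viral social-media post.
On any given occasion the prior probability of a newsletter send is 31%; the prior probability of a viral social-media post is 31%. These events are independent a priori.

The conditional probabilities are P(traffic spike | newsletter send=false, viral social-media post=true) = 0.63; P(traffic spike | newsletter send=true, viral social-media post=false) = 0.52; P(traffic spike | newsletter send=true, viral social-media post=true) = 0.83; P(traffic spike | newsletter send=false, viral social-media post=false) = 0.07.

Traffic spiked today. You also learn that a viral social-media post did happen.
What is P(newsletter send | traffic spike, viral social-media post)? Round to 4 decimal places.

By total probability over both values of newsletter send:
  P(traffic spike | viral social-media post) = 0.63·0.69 + 0.83·0.31
        = 0.434700 + 0.257300 = 0.692000
Keeping only the newsletter send-present terms gives 0.257300, so
  P(newsletter send | traffic spike, viral social-media post) = 0.257300 / 0.692000 ≈ 0.3718

P(newsletter send | traffic spike, viral social-media post) ≈ 0.3718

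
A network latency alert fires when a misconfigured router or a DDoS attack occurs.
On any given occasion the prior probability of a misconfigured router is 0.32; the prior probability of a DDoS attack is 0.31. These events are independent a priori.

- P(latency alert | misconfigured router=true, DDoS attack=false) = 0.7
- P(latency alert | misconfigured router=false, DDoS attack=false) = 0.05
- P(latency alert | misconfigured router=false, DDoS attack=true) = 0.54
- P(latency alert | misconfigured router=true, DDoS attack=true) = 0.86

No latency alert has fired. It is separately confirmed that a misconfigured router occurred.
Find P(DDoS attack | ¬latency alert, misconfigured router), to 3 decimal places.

P(DDoS attack | ¬latency alert, misconfigured router) ≈ 0.173

P(¬latency alert | misconfigured router) = 0.3·0.69 + 0.14·0.31 = 0.207000 + 0.043400 = 0.250400
Restricting to configurations with DDoS attack present: 0.14·0.31 = 0.043400.
So P(DDoS attack | ¬latency alert, misconfigured router) = 0.043400/0.250400 ≈ 0.173.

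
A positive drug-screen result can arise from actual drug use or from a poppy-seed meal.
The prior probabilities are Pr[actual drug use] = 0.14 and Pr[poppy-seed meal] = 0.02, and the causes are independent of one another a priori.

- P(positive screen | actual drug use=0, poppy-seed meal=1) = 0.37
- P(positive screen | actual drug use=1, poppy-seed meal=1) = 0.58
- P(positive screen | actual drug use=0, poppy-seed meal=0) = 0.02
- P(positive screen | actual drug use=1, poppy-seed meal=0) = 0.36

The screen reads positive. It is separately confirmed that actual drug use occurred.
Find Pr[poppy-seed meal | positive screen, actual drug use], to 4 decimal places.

Pr[poppy-seed meal | positive screen, actual drug use] ≈ 0.0318

Sum P(positive screen|·) weighted by the priors over both values of poppy-seed meal:
  P(positive screen | actual drug use) = 0.36*0.98 + 0.58*0.02
        = 0.352800 + 0.011600 = 0.364400
Keeping only the poppy-seed meal-present terms gives 0.011600, so
  P(poppy-seed meal | positive screen, actual drug use) = 0.011600 / 0.364400 ≈ 0.0318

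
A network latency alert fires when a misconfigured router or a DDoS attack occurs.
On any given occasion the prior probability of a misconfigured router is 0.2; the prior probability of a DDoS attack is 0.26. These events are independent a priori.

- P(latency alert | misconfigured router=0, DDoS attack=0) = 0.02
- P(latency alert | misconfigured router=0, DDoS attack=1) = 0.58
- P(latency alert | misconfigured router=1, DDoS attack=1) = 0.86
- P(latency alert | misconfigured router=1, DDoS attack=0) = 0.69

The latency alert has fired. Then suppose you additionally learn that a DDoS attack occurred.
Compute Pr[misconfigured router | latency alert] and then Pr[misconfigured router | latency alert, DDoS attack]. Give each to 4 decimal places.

P(latency alert) = 0.02×0.8×0.74 + 0.58×0.8×0.26 + 0.69×0.2×0.74 + 0.86×0.2×0.26 = 0.011840 + 0.120640 + 0.102120 + 0.044720 = 0.279320
Restricting to configurations with misconfigured router present: 0.102120 + 0.044720 = 0.146840.
Hence the posterior is 0.146840/0.279320 ≈ 0.5257.

Now also conditioning on DDoS attack=true:
For the numerator, keep only misconfigured router=true terms: 0.86*0.2 = 0.172000
Denominator P(latency alert | DDoS attack): 0.58*0.8 + 0.86*0.2 = 0.636000
Posterior = 0.172000 / 0.636000 ≈ 0.2704
— DDoS attack explains away the evidence for misconfigured router.

Pr[misconfigured router | latency alert] ≈ 0.5257; Pr[misconfigured router | latency alert, DDoS attack] ≈ 0.2704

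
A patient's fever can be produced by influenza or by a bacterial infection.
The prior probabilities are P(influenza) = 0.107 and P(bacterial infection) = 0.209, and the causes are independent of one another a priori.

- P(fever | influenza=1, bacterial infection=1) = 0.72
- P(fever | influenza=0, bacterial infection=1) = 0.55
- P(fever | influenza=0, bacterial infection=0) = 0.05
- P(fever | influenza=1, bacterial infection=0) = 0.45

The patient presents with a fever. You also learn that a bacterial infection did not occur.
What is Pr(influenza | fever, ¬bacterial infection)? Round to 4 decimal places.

P(fever | ¬bacterial infection) = 0.05×0.893 + 0.45×0.107 = 0.044650 + 0.048150 = 0.092800
Restricting to configurations with influenza present: 0.45×0.107 = 0.048150.
Hence the posterior is 0.048150/0.092800 ≈ 0.5189.

Pr(influenza | fever, ¬bacterial infection) ≈ 0.5189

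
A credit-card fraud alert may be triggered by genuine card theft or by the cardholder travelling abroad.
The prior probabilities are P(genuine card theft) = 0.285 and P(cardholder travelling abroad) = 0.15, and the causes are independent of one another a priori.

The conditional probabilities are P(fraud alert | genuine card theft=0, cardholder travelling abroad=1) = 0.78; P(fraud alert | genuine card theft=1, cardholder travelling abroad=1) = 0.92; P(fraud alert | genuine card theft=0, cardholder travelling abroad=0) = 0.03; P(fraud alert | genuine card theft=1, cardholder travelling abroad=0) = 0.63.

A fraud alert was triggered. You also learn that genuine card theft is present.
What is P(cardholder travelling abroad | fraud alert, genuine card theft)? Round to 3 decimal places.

P(cardholder travelling abroad | fraud alert, genuine card theft) ≈ 0.205

Sum P(fraud alert|·) weighted by the priors over both values of cardholder travelling abroad:
  P(fraud alert | genuine card theft) = 0.63×0.85 + 0.92×0.15
        = 0.535500 + 0.138000 = 0.673500
Configurations with cardholder travelling abroad contribute 0.138000, so
  P(cardholder travelling abroad | fraud alert, genuine card theft) = 0.138000 / 0.673500 ≈ 0.205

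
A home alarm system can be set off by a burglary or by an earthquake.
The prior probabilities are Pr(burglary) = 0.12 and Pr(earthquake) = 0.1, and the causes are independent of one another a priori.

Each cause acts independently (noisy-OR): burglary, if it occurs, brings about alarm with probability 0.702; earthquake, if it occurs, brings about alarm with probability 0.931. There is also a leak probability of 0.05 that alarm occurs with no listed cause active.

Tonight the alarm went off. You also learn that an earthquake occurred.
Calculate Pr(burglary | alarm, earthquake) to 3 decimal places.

Under noisy-OR, P(alarm | causes) = 1 − (1−0.05)·∏(1−qᵢ) over the active causes.
Enumerate both values of burglary and weight by the priors:
  P(alarm | earthquake) = 0.93445×0.88 + 0.980466×0.12
        = 0.822316 + 0.117656 = 0.939972
The terms with burglary present sum to 0.117656, so
  P(burglary | alarm, earthquake) = 0.117656 / 0.939972 ≈ 0.125

Pr(burglary | alarm, earthquake) ≈ 0.125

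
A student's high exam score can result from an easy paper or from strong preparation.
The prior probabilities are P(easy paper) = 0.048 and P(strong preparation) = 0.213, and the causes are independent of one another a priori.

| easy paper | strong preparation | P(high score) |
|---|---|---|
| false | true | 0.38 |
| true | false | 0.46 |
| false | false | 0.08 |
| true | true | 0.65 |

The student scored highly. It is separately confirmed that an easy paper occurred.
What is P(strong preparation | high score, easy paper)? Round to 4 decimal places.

P(high score | easy paper) = 0.46·0.787 + 0.65·0.213 = 0.362020 + 0.138450 = 0.500470
The strong preparation-present share is 0.65·0.213 = 0.138450.
P(strong preparation | high score, easy paper) = 0.138450 / 0.500470 ≈ 0.2766

P(strong preparation | high score, easy paper) ≈ 0.2766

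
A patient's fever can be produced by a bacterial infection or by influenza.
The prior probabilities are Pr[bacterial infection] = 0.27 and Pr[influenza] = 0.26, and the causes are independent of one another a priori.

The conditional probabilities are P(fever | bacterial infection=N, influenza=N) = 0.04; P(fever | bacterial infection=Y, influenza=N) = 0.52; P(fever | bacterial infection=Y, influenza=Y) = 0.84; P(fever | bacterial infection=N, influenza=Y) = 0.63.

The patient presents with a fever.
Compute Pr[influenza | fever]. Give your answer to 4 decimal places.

For the numerator, keep only influenza=true terms: 0.119574 + 0.058968 = 0.178542
Denominator P(fever): 0.04·0.73·0.74 + 0.63·0.73·0.26 + 0.52·0.27·0.74 + 0.84·0.27·0.26 = 0.304046
Posterior = 0.178542 / 0.304046 ≈ 0.5872

Pr[influenza | fever] ≈ 0.5872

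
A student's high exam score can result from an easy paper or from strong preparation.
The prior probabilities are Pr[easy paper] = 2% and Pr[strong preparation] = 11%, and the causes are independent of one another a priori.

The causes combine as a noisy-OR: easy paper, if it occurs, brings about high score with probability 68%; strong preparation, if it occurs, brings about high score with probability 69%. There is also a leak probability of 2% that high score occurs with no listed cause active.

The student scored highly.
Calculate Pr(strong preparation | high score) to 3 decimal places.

Under noisy-OR, P(high score | causes) = 1 − (1−0.02)·∏(1−qᵢ) over the active causes.
Numerator (weight on configurations with strong preparation): 0.075050 + 0.001986 = 0.077036
The normalizing constant is 0.02*0.98*0.89 + 0.6962*0.98*0.11 + 0.6864*0.02*0.89 + 0.902784*0.02*0.11 = 0.106698
Posterior = 0.077036 / 0.106698 ≈ 0.722

Pr(strong preparation | high score) ≈ 0.722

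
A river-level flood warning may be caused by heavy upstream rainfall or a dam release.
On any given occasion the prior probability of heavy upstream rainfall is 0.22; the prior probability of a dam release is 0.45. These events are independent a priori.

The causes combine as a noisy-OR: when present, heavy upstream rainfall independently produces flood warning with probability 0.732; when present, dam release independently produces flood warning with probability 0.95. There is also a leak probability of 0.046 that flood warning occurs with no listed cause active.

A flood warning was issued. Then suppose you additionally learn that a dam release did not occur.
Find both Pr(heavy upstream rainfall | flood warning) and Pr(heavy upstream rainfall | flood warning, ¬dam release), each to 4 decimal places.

Pr(heavy upstream rainfall | flood warning) ≈ 0.3466; Pr(heavy upstream rainfall | flood warning, ¬dam release) ≈ 0.8203

Under noisy-OR, P(flood warning | causes) = 1 − (1−0.046)·∏(1−qᵢ) over the active causes.
Weight on heavy upstream rainfall=true, given the evidence: 0.090064 + 0.097734 = 0.187798
Denominator P(flood warning): 0.046·0.78·0.55 + 0.9523·0.78·0.45 + 0.744328·0.22·0.55 + 0.987216·0.22·0.45 = 0.541789
Posterior = 0.187798 / 0.541789 ≈ 0.3466

Now also conditioning on dam release≠true:
P(flood warning | ¬dam release) = 0.046·0.78 + 0.744328·0.22 = 0.035880 + 0.163752 = 0.199632
The heavy upstream rainfall-present share is 0.744328·0.22 = 0.163752.
So P(heavy upstream rainfall | flood warning, ¬dam release) = 0.163752/0.199632 ≈ 0.8203.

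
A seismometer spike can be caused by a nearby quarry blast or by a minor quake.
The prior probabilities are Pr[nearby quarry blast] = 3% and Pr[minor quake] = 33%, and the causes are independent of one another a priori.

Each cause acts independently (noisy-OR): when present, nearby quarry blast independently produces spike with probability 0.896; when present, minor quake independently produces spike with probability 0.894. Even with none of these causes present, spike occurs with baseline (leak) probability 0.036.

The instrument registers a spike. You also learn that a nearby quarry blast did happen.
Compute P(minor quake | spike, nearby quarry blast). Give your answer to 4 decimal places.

Under noisy-OR, P(spike | causes) = 1 − (1−0.036)·∏(1−qᵢ) over the active causes.
P(spike | nearby quarry blast) = 0.899744×0.67 + 0.989373×0.33 = 0.602828 + 0.326493 = 0.929321
Restricting to configurations with minor quake present: 0.989373×0.33 = 0.326493.
So P(minor quake | spike, nearby quarry blast) = 0.326493/0.929321 ≈ 0.3513.

P(minor quake | spike, nearby quarry blast) ≈ 0.3513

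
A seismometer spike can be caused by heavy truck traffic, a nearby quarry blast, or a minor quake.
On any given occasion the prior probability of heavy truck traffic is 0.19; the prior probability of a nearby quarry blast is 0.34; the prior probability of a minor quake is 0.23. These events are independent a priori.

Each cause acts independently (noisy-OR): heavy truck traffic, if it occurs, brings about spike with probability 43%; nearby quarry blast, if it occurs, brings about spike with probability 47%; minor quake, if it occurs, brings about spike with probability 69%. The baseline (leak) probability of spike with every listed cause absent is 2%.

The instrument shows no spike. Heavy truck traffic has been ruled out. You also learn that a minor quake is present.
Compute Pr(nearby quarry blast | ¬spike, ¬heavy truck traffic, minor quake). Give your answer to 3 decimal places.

Pr(nearby quarry blast | ¬spike, ¬heavy truck traffic, minor quake) ≈ 0.214

Under noisy-OR, P(spike | causes) = 1 − (1−0.02)·∏(1−qᵢ) over the active causes.
P(¬spike | ¬heavy truck traffic, minor quake) = 0.3038*0.66 + 0.161014*0.34 = 0.200508 + 0.054745 = 0.255253
The nearby quarry blast-present share is 0.161014*0.34 = 0.054745.
P(nearby quarry blast | ¬spike, ¬heavy truck traffic, minor quake) = 0.054745 / 0.255253 ≈ 0.214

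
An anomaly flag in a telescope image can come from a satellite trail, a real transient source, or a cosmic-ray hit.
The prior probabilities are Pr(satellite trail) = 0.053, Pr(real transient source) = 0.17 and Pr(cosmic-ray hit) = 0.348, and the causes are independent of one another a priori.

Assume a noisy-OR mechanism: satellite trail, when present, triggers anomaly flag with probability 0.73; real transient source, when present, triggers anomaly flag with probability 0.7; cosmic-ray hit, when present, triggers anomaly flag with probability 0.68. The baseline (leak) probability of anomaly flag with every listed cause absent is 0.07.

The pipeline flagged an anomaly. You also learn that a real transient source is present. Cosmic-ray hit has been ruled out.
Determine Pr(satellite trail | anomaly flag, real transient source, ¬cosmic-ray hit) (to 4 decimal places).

Under noisy-OR, P(anomaly flag | causes) = 1 − (1−0.07)·∏(1−qᵢ) over the active causes.
Enumerate both values of satellite trail and weight by the priors:
  P(anomaly flag | real transient source, ¬cosmic-ray hit) = 0.721·0.947 + 0.92467·0.053
        = 0.682787 + 0.049008 = 0.731795
The terms with satellite trail present sum to 0.049008, so
  P(satellite trail | anomaly flag, real transient source, ¬cosmic-ray hit) = 0.049008 / 0.731795 ≈ 0.0670

Pr(satellite trail | anomaly flag, real transient source, ¬cosmic-ray hit) ≈ 0.0670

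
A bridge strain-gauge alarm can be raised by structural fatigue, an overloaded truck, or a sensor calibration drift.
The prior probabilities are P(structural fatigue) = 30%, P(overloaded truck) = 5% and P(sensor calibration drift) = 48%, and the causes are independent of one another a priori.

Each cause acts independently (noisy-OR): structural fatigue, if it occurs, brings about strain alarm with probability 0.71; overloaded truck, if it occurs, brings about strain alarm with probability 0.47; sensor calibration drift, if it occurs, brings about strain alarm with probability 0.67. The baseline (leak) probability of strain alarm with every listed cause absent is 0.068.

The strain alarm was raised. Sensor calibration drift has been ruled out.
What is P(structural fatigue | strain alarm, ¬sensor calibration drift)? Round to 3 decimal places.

P(structural fatigue | strain alarm, ¬sensor calibration drift) ≈ 0.778

Under noisy-OR, P(strain alarm | causes) = 1 − (1−0.068)·∏(1−qᵢ) over the active causes.
Numerator (weight on configurations with structural fatigue): 0.207970 + 0.012851 = 0.220821
Denominator P(strain alarm | ¬sensor calibration drift): 0.068·0.7·0.95 + 0.50604·0.7·0.05 + 0.72972·0.3·0.95 + 0.856752·0.3·0.05 = 0.283752
P(structural fatigue | strain alarm, ¬sensor calibration drift) = 0.220821/0.283752 ≈ 0.778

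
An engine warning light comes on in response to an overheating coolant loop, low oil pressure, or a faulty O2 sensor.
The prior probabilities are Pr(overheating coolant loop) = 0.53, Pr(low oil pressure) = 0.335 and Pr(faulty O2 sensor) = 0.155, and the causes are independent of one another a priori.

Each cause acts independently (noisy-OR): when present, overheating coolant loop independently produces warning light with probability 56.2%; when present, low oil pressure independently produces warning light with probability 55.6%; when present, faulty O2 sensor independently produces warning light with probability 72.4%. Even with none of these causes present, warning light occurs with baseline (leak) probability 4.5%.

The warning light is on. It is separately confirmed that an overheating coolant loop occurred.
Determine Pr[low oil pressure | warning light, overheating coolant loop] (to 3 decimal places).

Pr[low oil pressure | warning light, overheating coolant loop] ≈ 0.401

Under noisy-OR, P(warning light | causes) = 1 − (1−0.045)·∏(1−qᵢ) over the active causes.
Numerator (weight on configurations with low oil pressure): 0.230502 + 0.049263 = 0.279765
Denominator P(warning light | overheating coolant loop): 0.58171·0.665·0.845 + 0.884552·0.665·0.155 + 0.814279·0.335·0.845 + 0.948741·0.335·0.155 = 0.697817
Posterior = 0.279765 / 0.697817 ≈ 0.401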